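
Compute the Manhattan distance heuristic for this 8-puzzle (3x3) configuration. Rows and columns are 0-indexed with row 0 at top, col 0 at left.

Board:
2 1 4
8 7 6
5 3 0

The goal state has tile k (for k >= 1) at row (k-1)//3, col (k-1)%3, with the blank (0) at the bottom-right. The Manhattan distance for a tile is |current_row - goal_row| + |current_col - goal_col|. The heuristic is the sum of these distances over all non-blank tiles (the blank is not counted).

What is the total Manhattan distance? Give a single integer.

Tile 2: (0,0)->(0,1) = 1
Tile 1: (0,1)->(0,0) = 1
Tile 4: (0,2)->(1,0) = 3
Tile 8: (1,0)->(2,1) = 2
Tile 7: (1,1)->(2,0) = 2
Tile 6: (1,2)->(1,2) = 0
Tile 5: (2,0)->(1,1) = 2
Tile 3: (2,1)->(0,2) = 3
Sum: 1 + 1 + 3 + 2 + 2 + 0 + 2 + 3 = 14

Answer: 14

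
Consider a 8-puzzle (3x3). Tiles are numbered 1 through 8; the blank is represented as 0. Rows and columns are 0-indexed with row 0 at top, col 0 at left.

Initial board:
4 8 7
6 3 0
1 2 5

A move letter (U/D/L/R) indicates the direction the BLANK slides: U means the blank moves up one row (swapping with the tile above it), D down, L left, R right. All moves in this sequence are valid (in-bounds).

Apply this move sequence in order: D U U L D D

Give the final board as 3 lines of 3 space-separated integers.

Answer: 4 3 8
6 2 7
1 0 5

Derivation:
After move 1 (D):
4 8 7
6 3 5
1 2 0

After move 2 (U):
4 8 7
6 3 0
1 2 5

After move 3 (U):
4 8 0
6 3 7
1 2 5

After move 4 (L):
4 0 8
6 3 7
1 2 5

After move 5 (D):
4 3 8
6 0 7
1 2 5

After move 6 (D):
4 3 8
6 2 7
1 0 5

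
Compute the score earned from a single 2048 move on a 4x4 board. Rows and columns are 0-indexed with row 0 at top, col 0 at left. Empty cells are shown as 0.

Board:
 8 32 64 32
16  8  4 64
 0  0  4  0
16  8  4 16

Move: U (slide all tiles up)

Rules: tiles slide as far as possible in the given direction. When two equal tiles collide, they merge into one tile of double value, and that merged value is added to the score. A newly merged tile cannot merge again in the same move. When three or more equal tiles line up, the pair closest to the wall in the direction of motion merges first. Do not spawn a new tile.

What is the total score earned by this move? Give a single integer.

Slide up:
col 0: [8, 16, 0, 16] -> [8, 32, 0, 0]  score +32 (running 32)
col 1: [32, 8, 0, 8] -> [32, 16, 0, 0]  score +16 (running 48)
col 2: [64, 4, 4, 4] -> [64, 8, 4, 0]  score +8 (running 56)
col 3: [32, 64, 0, 16] -> [32, 64, 16, 0]  score +0 (running 56)
Board after move:
 8 32 64 32
32 16  8 64
 0  0  4 16
 0  0  0  0

Answer: 56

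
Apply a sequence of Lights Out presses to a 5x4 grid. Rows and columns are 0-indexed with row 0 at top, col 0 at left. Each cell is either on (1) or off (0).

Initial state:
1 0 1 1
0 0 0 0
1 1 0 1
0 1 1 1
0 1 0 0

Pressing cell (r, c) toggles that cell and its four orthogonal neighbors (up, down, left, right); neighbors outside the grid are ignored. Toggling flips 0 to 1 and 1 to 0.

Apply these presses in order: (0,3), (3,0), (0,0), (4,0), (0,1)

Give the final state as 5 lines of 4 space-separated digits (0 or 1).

Answer: 1 0 1 0
1 1 0 1
0 1 0 1
0 0 1 1
0 0 0 0

Derivation:
After press 1 at (0,3):
1 0 0 0
0 0 0 1
1 1 0 1
0 1 1 1
0 1 0 0

After press 2 at (3,0):
1 0 0 0
0 0 0 1
0 1 0 1
1 0 1 1
1 1 0 0

After press 3 at (0,0):
0 1 0 0
1 0 0 1
0 1 0 1
1 0 1 1
1 1 0 0

After press 4 at (4,0):
0 1 0 0
1 0 0 1
0 1 0 1
0 0 1 1
0 0 0 0

After press 5 at (0,1):
1 0 1 0
1 1 0 1
0 1 0 1
0 0 1 1
0 0 0 0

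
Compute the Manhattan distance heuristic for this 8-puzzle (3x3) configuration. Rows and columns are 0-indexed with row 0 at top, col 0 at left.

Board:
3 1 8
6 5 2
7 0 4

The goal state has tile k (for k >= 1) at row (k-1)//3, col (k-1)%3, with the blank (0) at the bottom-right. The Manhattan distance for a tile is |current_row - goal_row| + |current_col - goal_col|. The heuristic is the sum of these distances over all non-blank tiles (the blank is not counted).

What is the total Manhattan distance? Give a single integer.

Answer: 13

Derivation:
Tile 3: (0,0)->(0,2) = 2
Tile 1: (0,1)->(0,0) = 1
Tile 8: (0,2)->(2,1) = 3
Tile 6: (1,0)->(1,2) = 2
Tile 5: (1,1)->(1,1) = 0
Tile 2: (1,2)->(0,1) = 2
Tile 7: (2,0)->(2,0) = 0
Tile 4: (2,2)->(1,0) = 3
Sum: 2 + 1 + 3 + 2 + 0 + 2 + 0 + 3 = 13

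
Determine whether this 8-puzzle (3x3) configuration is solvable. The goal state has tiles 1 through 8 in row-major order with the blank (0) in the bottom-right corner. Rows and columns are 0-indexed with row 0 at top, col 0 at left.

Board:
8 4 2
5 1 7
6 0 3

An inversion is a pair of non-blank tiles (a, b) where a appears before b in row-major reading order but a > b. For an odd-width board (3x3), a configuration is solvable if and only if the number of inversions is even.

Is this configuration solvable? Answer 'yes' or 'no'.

Inversions (pairs i<j in row-major order where tile[i] > tile[j] > 0): 16
16 is even, so the puzzle is solvable.

Answer: yes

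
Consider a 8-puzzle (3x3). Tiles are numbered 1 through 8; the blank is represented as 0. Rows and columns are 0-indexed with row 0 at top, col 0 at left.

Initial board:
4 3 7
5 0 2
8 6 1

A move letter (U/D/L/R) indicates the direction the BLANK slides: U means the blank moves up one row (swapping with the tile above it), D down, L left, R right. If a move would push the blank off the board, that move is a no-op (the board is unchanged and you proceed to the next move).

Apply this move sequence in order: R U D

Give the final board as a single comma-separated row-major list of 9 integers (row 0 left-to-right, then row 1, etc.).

Answer: 4, 3, 7, 5, 2, 0, 8, 6, 1

Derivation:
After move 1 (R):
4 3 7
5 2 0
8 6 1

After move 2 (U):
4 3 0
5 2 7
8 6 1

After move 3 (D):
4 3 7
5 2 0
8 6 1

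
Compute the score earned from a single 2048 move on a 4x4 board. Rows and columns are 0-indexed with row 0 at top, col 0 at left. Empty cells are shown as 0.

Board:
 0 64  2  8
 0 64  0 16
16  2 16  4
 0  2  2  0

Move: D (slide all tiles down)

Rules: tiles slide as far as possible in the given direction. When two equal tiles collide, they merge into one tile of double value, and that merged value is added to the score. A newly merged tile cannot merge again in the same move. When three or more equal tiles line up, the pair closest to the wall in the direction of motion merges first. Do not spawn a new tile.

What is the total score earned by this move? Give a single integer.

Slide down:
col 0: [0, 0, 16, 0] -> [0, 0, 0, 16]  score +0 (running 0)
col 1: [64, 64, 2, 2] -> [0, 0, 128, 4]  score +132 (running 132)
col 2: [2, 0, 16, 2] -> [0, 2, 16, 2]  score +0 (running 132)
col 3: [8, 16, 4, 0] -> [0, 8, 16, 4]  score +0 (running 132)
Board after move:
  0   0   0   0
  0   0   2   8
  0 128  16  16
 16   4   2   4

Answer: 132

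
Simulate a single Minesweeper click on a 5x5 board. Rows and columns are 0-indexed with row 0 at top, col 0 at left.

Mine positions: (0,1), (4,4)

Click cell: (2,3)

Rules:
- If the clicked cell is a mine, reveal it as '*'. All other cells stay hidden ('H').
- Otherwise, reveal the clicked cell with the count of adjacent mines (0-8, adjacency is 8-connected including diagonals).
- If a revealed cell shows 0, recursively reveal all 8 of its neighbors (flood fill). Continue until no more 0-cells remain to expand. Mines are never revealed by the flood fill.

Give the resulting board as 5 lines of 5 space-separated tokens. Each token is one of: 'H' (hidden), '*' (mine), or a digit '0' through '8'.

H H 1 0 0
1 1 1 0 0
0 0 0 0 0
0 0 0 1 1
0 0 0 1 H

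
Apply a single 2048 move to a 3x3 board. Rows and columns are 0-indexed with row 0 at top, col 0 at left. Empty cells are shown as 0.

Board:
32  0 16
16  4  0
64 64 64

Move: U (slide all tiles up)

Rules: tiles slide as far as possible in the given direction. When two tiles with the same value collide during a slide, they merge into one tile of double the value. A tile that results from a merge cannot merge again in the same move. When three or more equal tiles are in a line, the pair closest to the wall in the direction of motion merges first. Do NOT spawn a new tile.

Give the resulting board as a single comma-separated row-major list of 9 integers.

Answer: 32, 4, 16, 16, 64, 64, 64, 0, 0

Derivation:
Slide up:
col 0: [32, 16, 64] -> [32, 16, 64]
col 1: [0, 4, 64] -> [4, 64, 0]
col 2: [16, 0, 64] -> [16, 64, 0]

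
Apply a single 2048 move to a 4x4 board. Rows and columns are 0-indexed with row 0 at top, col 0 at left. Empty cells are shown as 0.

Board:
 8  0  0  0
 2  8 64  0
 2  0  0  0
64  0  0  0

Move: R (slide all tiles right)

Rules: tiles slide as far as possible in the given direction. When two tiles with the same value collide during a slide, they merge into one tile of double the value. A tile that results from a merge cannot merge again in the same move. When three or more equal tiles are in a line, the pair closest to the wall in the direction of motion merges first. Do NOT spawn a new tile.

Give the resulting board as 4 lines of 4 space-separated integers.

Slide right:
row 0: [8, 0, 0, 0] -> [0, 0, 0, 8]
row 1: [2, 8, 64, 0] -> [0, 2, 8, 64]
row 2: [2, 0, 0, 0] -> [0, 0, 0, 2]
row 3: [64, 0, 0, 0] -> [0, 0, 0, 64]

Answer:  0  0  0  8
 0  2  8 64
 0  0  0  2
 0  0  0 64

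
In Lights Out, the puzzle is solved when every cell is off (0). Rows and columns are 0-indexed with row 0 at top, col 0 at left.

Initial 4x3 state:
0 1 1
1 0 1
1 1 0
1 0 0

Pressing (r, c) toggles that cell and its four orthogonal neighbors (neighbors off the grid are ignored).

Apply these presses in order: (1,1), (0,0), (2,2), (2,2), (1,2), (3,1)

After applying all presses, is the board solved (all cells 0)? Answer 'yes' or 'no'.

Answer: no

Derivation:
After press 1 at (1,1):
0 0 1
0 1 0
1 0 0
1 0 0

After press 2 at (0,0):
1 1 1
1 1 0
1 0 0
1 0 0

After press 3 at (2,2):
1 1 1
1 1 1
1 1 1
1 0 1

After press 4 at (2,2):
1 1 1
1 1 0
1 0 0
1 0 0

After press 5 at (1,2):
1 1 0
1 0 1
1 0 1
1 0 0

After press 6 at (3,1):
1 1 0
1 0 1
1 1 1
0 1 1

Lights still on: 9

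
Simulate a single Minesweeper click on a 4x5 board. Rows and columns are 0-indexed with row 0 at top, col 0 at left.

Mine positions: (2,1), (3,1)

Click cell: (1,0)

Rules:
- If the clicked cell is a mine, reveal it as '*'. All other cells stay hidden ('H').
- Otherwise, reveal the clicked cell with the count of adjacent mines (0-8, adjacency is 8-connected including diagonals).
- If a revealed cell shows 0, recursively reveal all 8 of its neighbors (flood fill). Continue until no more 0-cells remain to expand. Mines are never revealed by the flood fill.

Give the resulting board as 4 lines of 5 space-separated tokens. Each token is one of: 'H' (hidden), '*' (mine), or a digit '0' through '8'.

H H H H H
1 H H H H
H H H H H
H H H H H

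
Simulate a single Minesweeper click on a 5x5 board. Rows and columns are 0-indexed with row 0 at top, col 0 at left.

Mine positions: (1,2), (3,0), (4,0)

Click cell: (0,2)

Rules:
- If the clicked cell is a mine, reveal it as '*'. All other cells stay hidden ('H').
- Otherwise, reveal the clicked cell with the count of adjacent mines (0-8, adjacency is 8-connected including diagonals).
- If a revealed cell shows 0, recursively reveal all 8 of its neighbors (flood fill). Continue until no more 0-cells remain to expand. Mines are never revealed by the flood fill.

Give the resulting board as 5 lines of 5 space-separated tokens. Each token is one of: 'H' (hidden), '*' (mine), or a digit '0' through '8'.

H H 1 H H
H H H H H
H H H H H
H H H H H
H H H H H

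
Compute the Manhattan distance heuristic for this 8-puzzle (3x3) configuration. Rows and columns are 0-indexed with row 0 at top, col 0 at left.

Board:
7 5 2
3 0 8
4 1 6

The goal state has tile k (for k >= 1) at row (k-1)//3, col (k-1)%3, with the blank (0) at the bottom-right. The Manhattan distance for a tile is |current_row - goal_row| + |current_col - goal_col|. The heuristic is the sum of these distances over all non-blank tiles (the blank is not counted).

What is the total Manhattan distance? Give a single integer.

Tile 7: (0,0)->(2,0) = 2
Tile 5: (0,1)->(1,1) = 1
Tile 2: (0,2)->(0,1) = 1
Tile 3: (1,0)->(0,2) = 3
Tile 8: (1,2)->(2,1) = 2
Tile 4: (2,0)->(1,0) = 1
Tile 1: (2,1)->(0,0) = 3
Tile 6: (2,2)->(1,2) = 1
Sum: 2 + 1 + 1 + 3 + 2 + 1 + 3 + 1 = 14

Answer: 14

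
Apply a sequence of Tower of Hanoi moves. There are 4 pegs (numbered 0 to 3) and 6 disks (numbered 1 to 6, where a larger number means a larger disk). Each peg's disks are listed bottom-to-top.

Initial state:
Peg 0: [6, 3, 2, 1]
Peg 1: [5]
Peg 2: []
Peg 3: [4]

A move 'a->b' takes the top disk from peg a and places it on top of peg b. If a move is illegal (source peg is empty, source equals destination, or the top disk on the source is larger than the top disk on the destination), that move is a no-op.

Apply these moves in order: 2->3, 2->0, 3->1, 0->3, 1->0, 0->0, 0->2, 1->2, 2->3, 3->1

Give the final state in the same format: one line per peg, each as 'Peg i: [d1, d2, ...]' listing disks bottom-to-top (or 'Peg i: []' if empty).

Answer: Peg 0: [6, 3]
Peg 1: [5, 4, 1]
Peg 2: [2]
Peg 3: []

Derivation:
After move 1 (2->3):
Peg 0: [6, 3, 2, 1]
Peg 1: [5]
Peg 2: []
Peg 3: [4]

After move 2 (2->0):
Peg 0: [6, 3, 2, 1]
Peg 1: [5]
Peg 2: []
Peg 3: [4]

After move 3 (3->1):
Peg 0: [6, 3, 2, 1]
Peg 1: [5, 4]
Peg 2: []
Peg 3: []

After move 4 (0->3):
Peg 0: [6, 3, 2]
Peg 1: [5, 4]
Peg 2: []
Peg 3: [1]

After move 5 (1->0):
Peg 0: [6, 3, 2]
Peg 1: [5, 4]
Peg 2: []
Peg 3: [1]

After move 6 (0->0):
Peg 0: [6, 3, 2]
Peg 1: [5, 4]
Peg 2: []
Peg 3: [1]

After move 7 (0->2):
Peg 0: [6, 3]
Peg 1: [5, 4]
Peg 2: [2]
Peg 3: [1]

After move 8 (1->2):
Peg 0: [6, 3]
Peg 1: [5, 4]
Peg 2: [2]
Peg 3: [1]

After move 9 (2->3):
Peg 0: [6, 3]
Peg 1: [5, 4]
Peg 2: [2]
Peg 3: [1]

After move 10 (3->1):
Peg 0: [6, 3]
Peg 1: [5, 4, 1]
Peg 2: [2]
Peg 3: []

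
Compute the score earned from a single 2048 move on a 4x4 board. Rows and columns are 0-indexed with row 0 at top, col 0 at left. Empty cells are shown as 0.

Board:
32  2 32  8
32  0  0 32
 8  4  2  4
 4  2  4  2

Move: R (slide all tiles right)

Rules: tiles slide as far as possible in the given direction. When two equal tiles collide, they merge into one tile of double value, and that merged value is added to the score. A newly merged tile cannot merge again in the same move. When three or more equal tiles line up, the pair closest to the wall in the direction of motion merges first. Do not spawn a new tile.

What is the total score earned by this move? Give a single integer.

Answer: 64

Derivation:
Slide right:
row 0: [32, 2, 32, 8] -> [32, 2, 32, 8]  score +0 (running 0)
row 1: [32, 0, 0, 32] -> [0, 0, 0, 64]  score +64 (running 64)
row 2: [8, 4, 2, 4] -> [8, 4, 2, 4]  score +0 (running 64)
row 3: [4, 2, 4, 2] -> [4, 2, 4, 2]  score +0 (running 64)
Board after move:
32  2 32  8
 0  0  0 64
 8  4  2  4
 4  2  4  2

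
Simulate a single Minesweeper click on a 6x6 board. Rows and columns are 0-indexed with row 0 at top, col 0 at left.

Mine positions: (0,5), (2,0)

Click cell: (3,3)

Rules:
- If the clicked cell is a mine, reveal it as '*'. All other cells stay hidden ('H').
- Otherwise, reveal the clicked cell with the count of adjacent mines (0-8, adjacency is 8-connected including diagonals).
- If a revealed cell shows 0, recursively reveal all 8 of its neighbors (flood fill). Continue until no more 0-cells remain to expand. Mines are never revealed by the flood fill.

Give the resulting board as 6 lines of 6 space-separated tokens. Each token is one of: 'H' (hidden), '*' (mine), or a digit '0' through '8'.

0 0 0 0 1 H
1 1 0 0 1 1
H 1 0 0 0 0
1 1 0 0 0 0
0 0 0 0 0 0
0 0 0 0 0 0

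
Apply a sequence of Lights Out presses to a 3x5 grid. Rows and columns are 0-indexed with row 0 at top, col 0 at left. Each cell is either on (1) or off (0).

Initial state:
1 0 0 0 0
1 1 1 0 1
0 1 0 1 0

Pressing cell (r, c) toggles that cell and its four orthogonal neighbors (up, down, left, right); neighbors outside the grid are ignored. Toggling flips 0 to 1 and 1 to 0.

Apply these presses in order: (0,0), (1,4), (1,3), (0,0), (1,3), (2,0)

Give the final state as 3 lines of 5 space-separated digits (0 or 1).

After press 1 at (0,0):
0 1 0 0 0
0 1 1 0 1
0 1 0 1 0

After press 2 at (1,4):
0 1 0 0 1
0 1 1 1 0
0 1 0 1 1

After press 3 at (1,3):
0 1 0 1 1
0 1 0 0 1
0 1 0 0 1

After press 4 at (0,0):
1 0 0 1 1
1 1 0 0 1
0 1 0 0 1

After press 5 at (1,3):
1 0 0 0 1
1 1 1 1 0
0 1 0 1 1

After press 6 at (2,0):
1 0 0 0 1
0 1 1 1 0
1 0 0 1 1

Answer: 1 0 0 0 1
0 1 1 1 0
1 0 0 1 1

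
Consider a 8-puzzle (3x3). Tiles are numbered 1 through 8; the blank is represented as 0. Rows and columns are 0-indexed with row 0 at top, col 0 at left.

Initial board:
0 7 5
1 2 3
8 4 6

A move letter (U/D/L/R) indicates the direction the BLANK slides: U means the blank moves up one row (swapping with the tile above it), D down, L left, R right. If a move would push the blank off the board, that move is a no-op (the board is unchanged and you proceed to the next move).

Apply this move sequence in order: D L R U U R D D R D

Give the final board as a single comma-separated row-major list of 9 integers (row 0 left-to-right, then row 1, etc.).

After move 1 (D):
1 7 5
0 2 3
8 4 6

After move 2 (L):
1 7 5
0 2 3
8 4 6

After move 3 (R):
1 7 5
2 0 3
8 4 6

After move 4 (U):
1 0 5
2 7 3
8 4 6

After move 5 (U):
1 0 5
2 7 3
8 4 6

After move 6 (R):
1 5 0
2 7 3
8 4 6

After move 7 (D):
1 5 3
2 7 0
8 4 6

After move 8 (D):
1 5 3
2 7 6
8 4 0

After move 9 (R):
1 5 3
2 7 6
8 4 0

After move 10 (D):
1 5 3
2 7 6
8 4 0

Answer: 1, 5, 3, 2, 7, 6, 8, 4, 0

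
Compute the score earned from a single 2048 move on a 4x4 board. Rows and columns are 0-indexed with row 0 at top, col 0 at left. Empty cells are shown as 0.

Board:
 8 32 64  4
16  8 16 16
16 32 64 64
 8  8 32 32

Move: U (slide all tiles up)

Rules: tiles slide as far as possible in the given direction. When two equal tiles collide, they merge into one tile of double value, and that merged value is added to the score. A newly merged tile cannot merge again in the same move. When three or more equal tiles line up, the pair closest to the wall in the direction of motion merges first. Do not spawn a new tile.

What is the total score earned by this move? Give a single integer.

Slide up:
col 0: [8, 16, 16, 8] -> [8, 32, 8, 0]  score +32 (running 32)
col 1: [32, 8, 32, 8] -> [32, 8, 32, 8]  score +0 (running 32)
col 2: [64, 16, 64, 32] -> [64, 16, 64, 32]  score +0 (running 32)
col 3: [4, 16, 64, 32] -> [4, 16, 64, 32]  score +0 (running 32)
Board after move:
 8 32 64  4
32  8 16 16
 8 32 64 64
 0  8 32 32

Answer: 32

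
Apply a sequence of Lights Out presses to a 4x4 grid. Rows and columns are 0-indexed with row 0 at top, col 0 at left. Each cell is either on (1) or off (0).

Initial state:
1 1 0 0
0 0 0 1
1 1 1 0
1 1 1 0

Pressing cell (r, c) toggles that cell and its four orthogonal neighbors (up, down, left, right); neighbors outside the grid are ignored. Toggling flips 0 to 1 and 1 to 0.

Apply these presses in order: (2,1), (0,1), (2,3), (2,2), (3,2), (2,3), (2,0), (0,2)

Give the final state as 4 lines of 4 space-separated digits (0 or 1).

After press 1 at (2,1):
1 1 0 0
0 1 0 1
0 0 0 0
1 0 1 0

After press 2 at (0,1):
0 0 1 0
0 0 0 1
0 0 0 0
1 0 1 0

After press 3 at (2,3):
0 0 1 0
0 0 0 0
0 0 1 1
1 0 1 1

After press 4 at (2,2):
0 0 1 0
0 0 1 0
0 1 0 0
1 0 0 1

After press 5 at (3,2):
0 0 1 0
0 0 1 0
0 1 1 0
1 1 1 0

After press 6 at (2,3):
0 0 1 0
0 0 1 1
0 1 0 1
1 1 1 1

After press 7 at (2,0):
0 0 1 0
1 0 1 1
1 0 0 1
0 1 1 1

After press 8 at (0,2):
0 1 0 1
1 0 0 1
1 0 0 1
0 1 1 1

Answer: 0 1 0 1
1 0 0 1
1 0 0 1
0 1 1 1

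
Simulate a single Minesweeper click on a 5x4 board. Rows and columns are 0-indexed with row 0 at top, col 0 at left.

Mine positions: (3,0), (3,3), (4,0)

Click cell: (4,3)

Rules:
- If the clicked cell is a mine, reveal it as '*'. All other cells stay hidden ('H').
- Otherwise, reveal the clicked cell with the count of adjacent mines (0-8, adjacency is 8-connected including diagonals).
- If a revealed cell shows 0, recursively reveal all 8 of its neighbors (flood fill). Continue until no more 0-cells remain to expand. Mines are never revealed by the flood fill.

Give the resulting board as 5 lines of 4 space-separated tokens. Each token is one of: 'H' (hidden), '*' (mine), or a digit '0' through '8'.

H H H H
H H H H
H H H H
H H H H
H H H 1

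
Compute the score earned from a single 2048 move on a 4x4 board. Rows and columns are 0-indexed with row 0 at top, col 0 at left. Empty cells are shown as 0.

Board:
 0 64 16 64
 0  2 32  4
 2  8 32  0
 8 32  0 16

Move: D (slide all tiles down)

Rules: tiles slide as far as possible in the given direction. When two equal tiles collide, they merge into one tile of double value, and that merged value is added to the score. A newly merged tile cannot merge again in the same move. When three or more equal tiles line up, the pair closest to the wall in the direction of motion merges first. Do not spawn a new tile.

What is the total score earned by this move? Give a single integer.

Answer: 64

Derivation:
Slide down:
col 0: [0, 0, 2, 8] -> [0, 0, 2, 8]  score +0 (running 0)
col 1: [64, 2, 8, 32] -> [64, 2, 8, 32]  score +0 (running 0)
col 2: [16, 32, 32, 0] -> [0, 0, 16, 64]  score +64 (running 64)
col 3: [64, 4, 0, 16] -> [0, 64, 4, 16]  score +0 (running 64)
Board after move:
 0 64  0  0
 0  2  0 64
 2  8 16  4
 8 32 64 16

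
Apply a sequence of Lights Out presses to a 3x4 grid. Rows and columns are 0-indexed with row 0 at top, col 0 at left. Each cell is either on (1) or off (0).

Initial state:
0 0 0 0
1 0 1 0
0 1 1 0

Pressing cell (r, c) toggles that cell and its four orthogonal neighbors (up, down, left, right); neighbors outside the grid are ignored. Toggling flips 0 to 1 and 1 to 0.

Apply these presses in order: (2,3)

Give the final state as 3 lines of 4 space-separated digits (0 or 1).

After press 1 at (2,3):
0 0 0 0
1 0 1 1
0 1 0 1

Answer: 0 0 0 0
1 0 1 1
0 1 0 1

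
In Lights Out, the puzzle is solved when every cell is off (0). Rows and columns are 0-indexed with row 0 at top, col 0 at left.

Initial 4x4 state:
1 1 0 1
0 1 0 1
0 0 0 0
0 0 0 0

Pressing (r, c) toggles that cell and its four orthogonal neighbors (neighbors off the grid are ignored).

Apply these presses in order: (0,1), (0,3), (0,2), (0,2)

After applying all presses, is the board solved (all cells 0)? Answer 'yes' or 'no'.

Answer: yes

Derivation:
After press 1 at (0,1):
0 0 1 1
0 0 0 1
0 0 0 0
0 0 0 0

After press 2 at (0,3):
0 0 0 0
0 0 0 0
0 0 0 0
0 0 0 0

After press 3 at (0,2):
0 1 1 1
0 0 1 0
0 0 0 0
0 0 0 0

After press 4 at (0,2):
0 0 0 0
0 0 0 0
0 0 0 0
0 0 0 0

Lights still on: 0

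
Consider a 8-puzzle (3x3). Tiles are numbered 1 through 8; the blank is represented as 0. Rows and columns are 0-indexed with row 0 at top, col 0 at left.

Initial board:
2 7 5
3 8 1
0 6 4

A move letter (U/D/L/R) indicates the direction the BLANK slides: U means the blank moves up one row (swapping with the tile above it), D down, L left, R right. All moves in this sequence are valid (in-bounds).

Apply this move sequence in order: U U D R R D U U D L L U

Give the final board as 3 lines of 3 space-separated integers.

Answer: 0 7 5
2 8 1
3 6 4

Derivation:
After move 1 (U):
2 7 5
0 8 1
3 6 4

After move 2 (U):
0 7 5
2 8 1
3 6 4

After move 3 (D):
2 7 5
0 8 1
3 6 4

After move 4 (R):
2 7 5
8 0 1
3 6 4

After move 5 (R):
2 7 5
8 1 0
3 6 4

After move 6 (D):
2 7 5
8 1 4
3 6 0

After move 7 (U):
2 7 5
8 1 0
3 6 4

After move 8 (U):
2 7 0
8 1 5
3 6 4

After move 9 (D):
2 7 5
8 1 0
3 6 4

After move 10 (L):
2 7 5
8 0 1
3 6 4

After move 11 (L):
2 7 5
0 8 1
3 6 4

After move 12 (U):
0 7 5
2 8 1
3 6 4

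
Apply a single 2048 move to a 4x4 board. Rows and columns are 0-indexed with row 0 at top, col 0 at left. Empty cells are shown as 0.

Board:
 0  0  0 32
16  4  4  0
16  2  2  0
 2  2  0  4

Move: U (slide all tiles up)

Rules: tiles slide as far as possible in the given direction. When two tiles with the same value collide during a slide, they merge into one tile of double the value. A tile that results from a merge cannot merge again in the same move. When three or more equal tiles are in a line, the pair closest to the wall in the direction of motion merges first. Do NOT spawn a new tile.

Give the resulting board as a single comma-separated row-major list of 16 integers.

Slide up:
col 0: [0, 16, 16, 2] -> [32, 2, 0, 0]
col 1: [0, 4, 2, 2] -> [4, 4, 0, 0]
col 2: [0, 4, 2, 0] -> [4, 2, 0, 0]
col 3: [32, 0, 0, 4] -> [32, 4, 0, 0]

Answer: 32, 4, 4, 32, 2, 4, 2, 4, 0, 0, 0, 0, 0, 0, 0, 0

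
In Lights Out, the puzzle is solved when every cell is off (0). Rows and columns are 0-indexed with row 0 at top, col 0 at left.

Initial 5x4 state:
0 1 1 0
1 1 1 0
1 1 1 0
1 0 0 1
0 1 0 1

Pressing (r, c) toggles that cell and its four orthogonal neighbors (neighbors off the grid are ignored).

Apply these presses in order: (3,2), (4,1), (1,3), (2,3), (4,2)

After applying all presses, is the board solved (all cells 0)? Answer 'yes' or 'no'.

Answer: no

Derivation:
After press 1 at (3,2):
0 1 1 0
1 1 1 0
1 1 0 0
1 1 1 0
0 1 1 1

After press 2 at (4,1):
0 1 1 0
1 1 1 0
1 1 0 0
1 0 1 0
1 0 0 1

After press 3 at (1,3):
0 1 1 1
1 1 0 1
1 1 0 1
1 0 1 0
1 0 0 1

After press 4 at (2,3):
0 1 1 1
1 1 0 0
1 1 1 0
1 0 1 1
1 0 0 1

After press 5 at (4,2):
0 1 1 1
1 1 0 0
1 1 1 0
1 0 0 1
1 1 1 0

Lights still on: 13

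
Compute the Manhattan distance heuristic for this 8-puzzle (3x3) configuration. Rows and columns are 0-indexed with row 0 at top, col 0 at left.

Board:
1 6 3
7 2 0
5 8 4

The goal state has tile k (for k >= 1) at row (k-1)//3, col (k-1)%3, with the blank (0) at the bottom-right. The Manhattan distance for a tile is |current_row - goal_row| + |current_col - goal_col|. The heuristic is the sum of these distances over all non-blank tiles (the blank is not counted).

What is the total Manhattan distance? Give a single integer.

Tile 1: (0,0)->(0,0) = 0
Tile 6: (0,1)->(1,2) = 2
Tile 3: (0,2)->(0,2) = 0
Tile 7: (1,0)->(2,0) = 1
Tile 2: (1,1)->(0,1) = 1
Tile 5: (2,0)->(1,1) = 2
Tile 8: (2,1)->(2,1) = 0
Tile 4: (2,2)->(1,0) = 3
Sum: 0 + 2 + 0 + 1 + 1 + 2 + 0 + 3 = 9

Answer: 9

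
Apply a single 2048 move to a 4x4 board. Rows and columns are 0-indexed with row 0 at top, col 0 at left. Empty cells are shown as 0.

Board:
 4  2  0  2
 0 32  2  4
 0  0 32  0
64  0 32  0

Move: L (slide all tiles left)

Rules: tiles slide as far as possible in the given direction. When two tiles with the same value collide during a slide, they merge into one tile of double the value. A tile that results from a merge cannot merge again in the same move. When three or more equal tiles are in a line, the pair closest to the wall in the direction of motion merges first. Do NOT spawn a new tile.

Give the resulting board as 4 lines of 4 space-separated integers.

Slide left:
row 0: [4, 2, 0, 2] -> [4, 4, 0, 0]
row 1: [0, 32, 2, 4] -> [32, 2, 4, 0]
row 2: [0, 0, 32, 0] -> [32, 0, 0, 0]
row 3: [64, 0, 32, 0] -> [64, 32, 0, 0]

Answer:  4  4  0  0
32  2  4  0
32  0  0  0
64 32  0  0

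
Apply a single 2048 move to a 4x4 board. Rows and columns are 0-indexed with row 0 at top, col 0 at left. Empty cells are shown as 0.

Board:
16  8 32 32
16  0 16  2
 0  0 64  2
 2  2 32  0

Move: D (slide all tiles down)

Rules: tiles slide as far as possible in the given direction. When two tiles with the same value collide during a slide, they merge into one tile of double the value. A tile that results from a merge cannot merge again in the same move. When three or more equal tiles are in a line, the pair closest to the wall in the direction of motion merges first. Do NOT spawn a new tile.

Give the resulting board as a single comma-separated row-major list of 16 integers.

Slide down:
col 0: [16, 16, 0, 2] -> [0, 0, 32, 2]
col 1: [8, 0, 0, 2] -> [0, 0, 8, 2]
col 2: [32, 16, 64, 32] -> [32, 16, 64, 32]
col 3: [32, 2, 2, 0] -> [0, 0, 32, 4]

Answer: 0, 0, 32, 0, 0, 0, 16, 0, 32, 8, 64, 32, 2, 2, 32, 4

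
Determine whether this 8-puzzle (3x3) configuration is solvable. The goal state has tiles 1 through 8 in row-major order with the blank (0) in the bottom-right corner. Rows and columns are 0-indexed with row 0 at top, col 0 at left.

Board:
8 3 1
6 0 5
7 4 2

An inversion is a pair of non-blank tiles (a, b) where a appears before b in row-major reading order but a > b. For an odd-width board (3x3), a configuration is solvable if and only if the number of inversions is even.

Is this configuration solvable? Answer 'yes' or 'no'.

Inversions (pairs i<j in row-major order where tile[i] > tile[j] > 0): 17
17 is odd, so the puzzle is not solvable.

Answer: no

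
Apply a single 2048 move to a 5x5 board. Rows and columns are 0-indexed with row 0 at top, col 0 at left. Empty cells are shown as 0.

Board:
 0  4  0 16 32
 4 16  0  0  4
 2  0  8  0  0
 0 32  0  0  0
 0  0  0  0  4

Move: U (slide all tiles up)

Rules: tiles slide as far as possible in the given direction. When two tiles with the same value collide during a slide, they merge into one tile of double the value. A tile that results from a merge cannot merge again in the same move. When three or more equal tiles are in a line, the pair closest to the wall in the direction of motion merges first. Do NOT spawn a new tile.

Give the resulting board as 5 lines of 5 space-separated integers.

Answer:  4  4  8 16 32
 2 16  0  0  8
 0 32  0  0  0
 0  0  0  0  0
 0  0  0  0  0

Derivation:
Slide up:
col 0: [0, 4, 2, 0, 0] -> [4, 2, 0, 0, 0]
col 1: [4, 16, 0, 32, 0] -> [4, 16, 32, 0, 0]
col 2: [0, 0, 8, 0, 0] -> [8, 0, 0, 0, 0]
col 3: [16, 0, 0, 0, 0] -> [16, 0, 0, 0, 0]
col 4: [32, 4, 0, 0, 4] -> [32, 8, 0, 0, 0]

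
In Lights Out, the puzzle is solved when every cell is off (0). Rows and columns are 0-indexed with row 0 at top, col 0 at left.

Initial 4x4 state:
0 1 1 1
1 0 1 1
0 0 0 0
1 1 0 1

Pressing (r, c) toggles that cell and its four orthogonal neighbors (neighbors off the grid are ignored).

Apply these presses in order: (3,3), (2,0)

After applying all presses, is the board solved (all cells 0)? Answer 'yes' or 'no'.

After press 1 at (3,3):
0 1 1 1
1 0 1 1
0 0 0 1
1 1 1 0

After press 2 at (2,0):
0 1 1 1
0 0 1 1
1 1 0 1
0 1 1 0

Lights still on: 10

Answer: no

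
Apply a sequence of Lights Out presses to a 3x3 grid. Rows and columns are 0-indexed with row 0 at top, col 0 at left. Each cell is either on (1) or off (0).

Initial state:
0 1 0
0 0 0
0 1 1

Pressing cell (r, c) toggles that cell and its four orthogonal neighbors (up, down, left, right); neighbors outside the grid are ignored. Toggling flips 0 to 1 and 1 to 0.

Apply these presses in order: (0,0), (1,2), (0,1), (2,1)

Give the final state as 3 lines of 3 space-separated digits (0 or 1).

After press 1 at (0,0):
1 0 0
1 0 0
0 1 1

After press 2 at (1,2):
1 0 1
1 1 1
0 1 0

After press 3 at (0,1):
0 1 0
1 0 1
0 1 0

After press 4 at (2,1):
0 1 0
1 1 1
1 0 1

Answer: 0 1 0
1 1 1
1 0 1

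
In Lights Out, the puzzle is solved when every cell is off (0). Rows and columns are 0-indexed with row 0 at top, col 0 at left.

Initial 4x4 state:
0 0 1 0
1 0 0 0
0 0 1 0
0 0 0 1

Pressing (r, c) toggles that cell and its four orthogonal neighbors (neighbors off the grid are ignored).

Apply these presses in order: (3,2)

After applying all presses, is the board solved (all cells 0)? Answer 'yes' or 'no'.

After press 1 at (3,2):
0 0 1 0
1 0 0 0
0 0 0 0
0 1 1 0

Lights still on: 4

Answer: no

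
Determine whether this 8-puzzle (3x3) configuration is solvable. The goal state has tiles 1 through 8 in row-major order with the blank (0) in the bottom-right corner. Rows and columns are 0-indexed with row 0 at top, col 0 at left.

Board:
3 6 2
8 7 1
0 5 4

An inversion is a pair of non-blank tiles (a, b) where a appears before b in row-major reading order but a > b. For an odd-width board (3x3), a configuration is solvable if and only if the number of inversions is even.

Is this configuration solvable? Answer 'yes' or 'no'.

Answer: no

Derivation:
Inversions (pairs i<j in row-major order where tile[i] > tile[j] > 0): 15
15 is odd, so the puzzle is not solvable.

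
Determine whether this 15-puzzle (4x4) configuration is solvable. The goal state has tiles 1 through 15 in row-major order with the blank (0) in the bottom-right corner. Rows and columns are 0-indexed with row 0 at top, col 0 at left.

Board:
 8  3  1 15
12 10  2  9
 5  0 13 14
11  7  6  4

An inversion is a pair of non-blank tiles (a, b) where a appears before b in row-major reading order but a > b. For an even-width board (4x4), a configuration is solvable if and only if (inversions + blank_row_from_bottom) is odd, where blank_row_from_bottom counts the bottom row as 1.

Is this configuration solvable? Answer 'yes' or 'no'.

Answer: yes

Derivation:
Inversions: 53
Blank is in row 2 (0-indexed from top), which is row 2 counting from the bottom (bottom = 1).
53 + 2 = 55, which is odd, so the puzzle is solvable.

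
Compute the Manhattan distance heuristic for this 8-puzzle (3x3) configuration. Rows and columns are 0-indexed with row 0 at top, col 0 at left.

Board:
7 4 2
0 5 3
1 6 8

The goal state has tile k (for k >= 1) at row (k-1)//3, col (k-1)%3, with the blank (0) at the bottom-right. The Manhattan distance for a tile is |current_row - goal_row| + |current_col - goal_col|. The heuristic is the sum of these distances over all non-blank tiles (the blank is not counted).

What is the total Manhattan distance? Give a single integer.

Tile 7: at (0,0), goal (2,0), distance |0-2|+|0-0| = 2
Tile 4: at (0,1), goal (1,0), distance |0-1|+|1-0| = 2
Tile 2: at (0,2), goal (0,1), distance |0-0|+|2-1| = 1
Tile 5: at (1,1), goal (1,1), distance |1-1|+|1-1| = 0
Tile 3: at (1,2), goal (0,2), distance |1-0|+|2-2| = 1
Tile 1: at (2,0), goal (0,0), distance |2-0|+|0-0| = 2
Tile 6: at (2,1), goal (1,2), distance |2-1|+|1-2| = 2
Tile 8: at (2,2), goal (2,1), distance |2-2|+|2-1| = 1
Sum: 2 + 2 + 1 + 0 + 1 + 2 + 2 + 1 = 11

Answer: 11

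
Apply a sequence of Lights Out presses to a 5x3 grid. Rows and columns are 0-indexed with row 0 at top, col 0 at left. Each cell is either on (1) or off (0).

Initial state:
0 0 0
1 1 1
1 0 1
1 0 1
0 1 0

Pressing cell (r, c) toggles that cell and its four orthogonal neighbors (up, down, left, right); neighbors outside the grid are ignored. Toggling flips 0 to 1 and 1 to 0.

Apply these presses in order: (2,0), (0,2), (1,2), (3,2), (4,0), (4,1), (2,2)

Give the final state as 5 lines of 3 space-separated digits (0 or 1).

After press 1 at (2,0):
0 0 0
0 1 1
0 1 1
0 0 1
0 1 0

After press 2 at (0,2):
0 1 1
0 1 0
0 1 1
0 0 1
0 1 0

After press 3 at (1,2):
0 1 0
0 0 1
0 1 0
0 0 1
0 1 0

After press 4 at (3,2):
0 1 0
0 0 1
0 1 1
0 1 0
0 1 1

After press 5 at (4,0):
0 1 0
0 0 1
0 1 1
1 1 0
1 0 1

After press 6 at (4,1):
0 1 0
0 0 1
0 1 1
1 0 0
0 1 0

After press 7 at (2,2):
0 1 0
0 0 0
0 0 0
1 0 1
0 1 0

Answer: 0 1 0
0 0 0
0 0 0
1 0 1
0 1 0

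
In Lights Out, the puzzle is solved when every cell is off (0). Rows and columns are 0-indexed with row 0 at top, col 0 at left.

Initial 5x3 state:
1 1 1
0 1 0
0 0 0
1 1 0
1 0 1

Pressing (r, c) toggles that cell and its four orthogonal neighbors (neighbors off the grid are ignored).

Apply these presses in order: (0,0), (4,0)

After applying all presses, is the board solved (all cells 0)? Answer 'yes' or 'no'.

After press 1 at (0,0):
0 0 1
1 1 0
0 0 0
1 1 0
1 0 1

After press 2 at (4,0):
0 0 1
1 1 0
0 0 0
0 1 0
0 1 1

Lights still on: 6

Answer: no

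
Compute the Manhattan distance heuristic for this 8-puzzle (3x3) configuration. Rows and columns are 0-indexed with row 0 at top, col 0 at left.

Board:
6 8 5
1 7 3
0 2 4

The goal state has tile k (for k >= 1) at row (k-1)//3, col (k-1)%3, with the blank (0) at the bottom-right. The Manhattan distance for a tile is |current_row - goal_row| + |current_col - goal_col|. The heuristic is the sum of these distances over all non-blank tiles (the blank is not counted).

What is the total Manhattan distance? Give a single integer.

Tile 6: at (0,0), goal (1,2), distance |0-1|+|0-2| = 3
Tile 8: at (0,1), goal (2,1), distance |0-2|+|1-1| = 2
Tile 5: at (0,2), goal (1,1), distance |0-1|+|2-1| = 2
Tile 1: at (1,0), goal (0,0), distance |1-0|+|0-0| = 1
Tile 7: at (1,1), goal (2,0), distance |1-2|+|1-0| = 2
Tile 3: at (1,2), goal (0,2), distance |1-0|+|2-2| = 1
Tile 2: at (2,1), goal (0,1), distance |2-0|+|1-1| = 2
Tile 4: at (2,2), goal (1,0), distance |2-1|+|2-0| = 3
Sum: 3 + 2 + 2 + 1 + 2 + 1 + 2 + 3 = 16

Answer: 16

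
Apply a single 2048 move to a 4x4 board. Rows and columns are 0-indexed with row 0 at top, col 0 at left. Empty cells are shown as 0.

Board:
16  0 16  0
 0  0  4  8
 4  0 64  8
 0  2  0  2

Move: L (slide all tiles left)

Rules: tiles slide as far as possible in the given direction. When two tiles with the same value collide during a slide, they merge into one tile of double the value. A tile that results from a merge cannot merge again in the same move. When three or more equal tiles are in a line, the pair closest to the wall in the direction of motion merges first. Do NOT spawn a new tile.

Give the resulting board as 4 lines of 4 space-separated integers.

Slide left:
row 0: [16, 0, 16, 0] -> [32, 0, 0, 0]
row 1: [0, 0, 4, 8] -> [4, 8, 0, 0]
row 2: [4, 0, 64, 8] -> [4, 64, 8, 0]
row 3: [0, 2, 0, 2] -> [4, 0, 0, 0]

Answer: 32  0  0  0
 4  8  0  0
 4 64  8  0
 4  0  0  0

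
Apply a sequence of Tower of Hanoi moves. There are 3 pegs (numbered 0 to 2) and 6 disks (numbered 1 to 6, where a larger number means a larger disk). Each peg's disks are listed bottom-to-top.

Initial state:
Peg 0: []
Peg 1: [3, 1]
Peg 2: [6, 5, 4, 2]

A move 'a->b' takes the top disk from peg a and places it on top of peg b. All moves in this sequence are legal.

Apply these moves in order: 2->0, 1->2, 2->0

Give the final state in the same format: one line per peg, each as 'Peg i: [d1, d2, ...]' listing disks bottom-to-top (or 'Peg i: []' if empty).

Answer: Peg 0: [2, 1]
Peg 1: [3]
Peg 2: [6, 5, 4]

Derivation:
After move 1 (2->0):
Peg 0: [2]
Peg 1: [3, 1]
Peg 2: [6, 5, 4]

After move 2 (1->2):
Peg 0: [2]
Peg 1: [3]
Peg 2: [6, 5, 4, 1]

After move 3 (2->0):
Peg 0: [2, 1]
Peg 1: [3]
Peg 2: [6, 5, 4]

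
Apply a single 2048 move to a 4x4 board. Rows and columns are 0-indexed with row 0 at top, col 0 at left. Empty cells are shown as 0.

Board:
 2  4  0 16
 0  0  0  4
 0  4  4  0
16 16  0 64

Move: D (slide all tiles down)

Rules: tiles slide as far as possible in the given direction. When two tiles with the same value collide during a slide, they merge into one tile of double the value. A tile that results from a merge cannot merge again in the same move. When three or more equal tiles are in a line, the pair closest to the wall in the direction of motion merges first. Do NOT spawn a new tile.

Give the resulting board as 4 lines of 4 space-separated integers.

Answer:  0  0  0  0
 0  0  0 16
 2  8  0  4
16 16  4 64

Derivation:
Slide down:
col 0: [2, 0, 0, 16] -> [0, 0, 2, 16]
col 1: [4, 0, 4, 16] -> [0, 0, 8, 16]
col 2: [0, 0, 4, 0] -> [0, 0, 0, 4]
col 3: [16, 4, 0, 64] -> [0, 16, 4, 64]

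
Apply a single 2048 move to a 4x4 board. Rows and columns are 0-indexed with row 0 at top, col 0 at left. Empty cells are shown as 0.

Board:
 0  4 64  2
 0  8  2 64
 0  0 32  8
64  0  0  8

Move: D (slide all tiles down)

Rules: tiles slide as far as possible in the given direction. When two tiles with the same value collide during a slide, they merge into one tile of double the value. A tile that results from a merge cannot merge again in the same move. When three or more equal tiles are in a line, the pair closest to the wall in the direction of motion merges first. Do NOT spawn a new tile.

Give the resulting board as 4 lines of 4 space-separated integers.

Answer:  0  0  0  0
 0  0 64  2
 0  4  2 64
64  8 32 16

Derivation:
Slide down:
col 0: [0, 0, 0, 64] -> [0, 0, 0, 64]
col 1: [4, 8, 0, 0] -> [0, 0, 4, 8]
col 2: [64, 2, 32, 0] -> [0, 64, 2, 32]
col 3: [2, 64, 8, 8] -> [0, 2, 64, 16]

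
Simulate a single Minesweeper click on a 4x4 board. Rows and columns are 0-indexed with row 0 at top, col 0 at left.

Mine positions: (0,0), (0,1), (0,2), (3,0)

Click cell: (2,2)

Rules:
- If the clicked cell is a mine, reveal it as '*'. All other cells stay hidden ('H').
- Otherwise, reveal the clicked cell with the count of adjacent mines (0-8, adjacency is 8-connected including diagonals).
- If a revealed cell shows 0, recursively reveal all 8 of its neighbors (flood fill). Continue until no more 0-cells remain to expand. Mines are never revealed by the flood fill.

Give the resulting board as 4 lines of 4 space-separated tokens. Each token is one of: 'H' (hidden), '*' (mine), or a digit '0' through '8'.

H H H H
H 3 2 1
H 1 0 0
H 1 0 0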